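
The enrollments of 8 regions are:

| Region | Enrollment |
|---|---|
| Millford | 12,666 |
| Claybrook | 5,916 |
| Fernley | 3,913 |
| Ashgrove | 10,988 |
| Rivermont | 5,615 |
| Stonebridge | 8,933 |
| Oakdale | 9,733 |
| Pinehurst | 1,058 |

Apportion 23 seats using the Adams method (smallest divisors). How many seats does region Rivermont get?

2

Standard divisor 58822/23 ≈ 2557.478; standard quotas: Millford 4.953, Claybrook 2.313, Fernley 1.530, Ashgrove 4.296, Rivermont 2.196, Stonebridge 3.493, Oakdale 3.806, Pinehurst 0.414.
Rounding up gives 5, 3, 2, 5, 3, 4, 4, 1 = 27 seats, so the divisor must be adjusted.
With modified divisor 3100: modified quotas Millford 4.086, Claybrook 1.908, Fernley 1.262, Ashgrove 3.545, Rivermont 1.811, Stonebridge 2.882, Oakdale 3.140, Pinehurst 0.341.
Rounding up: Millford 5, Claybrook 2, Fernley 2, Ashgrove 4, Rivermont 2, Stonebridge 3, Oakdale 4, Pinehurst 1 (total 23).
Rivermont receives 2.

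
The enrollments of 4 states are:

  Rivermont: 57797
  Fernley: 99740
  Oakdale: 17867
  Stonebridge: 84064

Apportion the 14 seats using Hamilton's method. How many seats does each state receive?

Rivermont 3, Fernley 5, Oakdale 1, Stonebridge 5

Standard divisor: 259468 ÷ 14 ≈ 18533.429.
Standard quotas: Rivermont 3.1185, Fernley 5.3816, Oakdale 0.9640, Stonebridge 4.5358.
Lower quotas: Rivermont 3, Fernley 5, Oakdale 0, Stonebridge 4 (sum 12, leaving 2 seats).
Remainders in descending order: Oakdale 0.9640, Stonebridge 0.5358, Fernley 0.3816, Rivermont 0.1185.
Largest remainders: Oakdale, Stonebridge receive the extra seats.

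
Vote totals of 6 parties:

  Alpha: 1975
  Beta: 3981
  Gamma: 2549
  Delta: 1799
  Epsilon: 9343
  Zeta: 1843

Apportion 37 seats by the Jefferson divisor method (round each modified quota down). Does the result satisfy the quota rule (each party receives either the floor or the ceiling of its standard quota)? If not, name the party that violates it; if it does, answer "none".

none

Standard quotas: Alpha 3.400, Beta 6.854, Gamma 4.389, Delta 3.097, Epsilon 16.086, Zeta 3.173.
Jefferson allocation: Alpha 3, Beta 7, Gamma 4, Delta 3, Epsilon 17, Zeta 3.
Every allocation lies between the lower and upper quota.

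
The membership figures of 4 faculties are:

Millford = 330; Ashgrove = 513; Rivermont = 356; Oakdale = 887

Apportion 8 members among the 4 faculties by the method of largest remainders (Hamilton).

Total 2086; standard divisor 2086/8 ≈ 260.75.
Standard quotas: Millford 1.266, Ashgrove 1.967, Rivermont 1.365, Oakdale 3.402.
Lower quotas: Millford 1, Ashgrove 1, Rivermont 1, Oakdale 3 (sum 6, leaving 2 seats).
Remainders in descending order: Ashgrove 0.967, Oakdale 0.402, Rivermont 0.365, Millford 0.266.
The surplus seats go to Ashgrove, Oakdale.

Millford=1, Ashgrove=2, Rivermont=1, Oakdale=4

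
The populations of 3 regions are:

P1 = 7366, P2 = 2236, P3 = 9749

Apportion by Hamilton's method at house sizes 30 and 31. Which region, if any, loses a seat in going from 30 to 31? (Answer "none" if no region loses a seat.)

P2

At 30 seats: P1 11, P2 4, P3 15.
At 31 seats: P1 12, P2 3, P3 16.
P2 drops from 4 to 3.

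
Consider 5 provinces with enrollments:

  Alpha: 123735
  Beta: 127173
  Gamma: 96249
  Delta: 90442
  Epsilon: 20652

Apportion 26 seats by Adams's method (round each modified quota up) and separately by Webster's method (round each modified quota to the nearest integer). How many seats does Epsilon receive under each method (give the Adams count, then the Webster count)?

Adams: Alpha 7, Beta 7, Gamma 5, Delta 5, Epsilon 2.
Webster: Alpha 7, Beta 7, Gamma 6, Delta 5, Epsilon 1.
Epsilon gets 2 under Adams and 1 under Webster.

2 and 1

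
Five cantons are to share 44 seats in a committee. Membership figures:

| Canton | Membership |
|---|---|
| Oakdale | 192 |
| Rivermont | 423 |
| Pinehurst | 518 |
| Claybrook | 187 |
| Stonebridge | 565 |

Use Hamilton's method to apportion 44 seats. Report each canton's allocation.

Total 1885; standard divisor 1885/44 ≈ 42.841.
Standard quotas: Oakdale 4.482, Rivermont 9.874, Pinehurst 12.091, Claybrook 4.365, Stonebridge 13.188.
Lower quotas: Oakdale 4, Rivermont 9, Pinehurst 12, Claybrook 4, Stonebridge 13 (sum 42, leaving 2 seats).
Remainders in descending order: Rivermont 0.874, Oakdale 0.482, Claybrook 0.365, Stonebridge 0.188, Pinehurst 0.091.
The surplus seats go to Rivermont, Oakdale.

Oakdale=5, Rivermont=10, Pinehurst=12, Claybrook=4, Stonebridge=13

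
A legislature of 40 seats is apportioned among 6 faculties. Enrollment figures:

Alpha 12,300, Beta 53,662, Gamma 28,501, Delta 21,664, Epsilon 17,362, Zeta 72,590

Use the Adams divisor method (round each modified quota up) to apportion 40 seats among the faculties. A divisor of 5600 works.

Alpha 3, Beta 10, Gamma 6, Delta 4, Epsilon 4, Zeta 13

With modified divisor 5600: modified quotas Alpha 2.196, Beta 9.582, Gamma 5.089, Delta 3.869, Epsilon 3.100, Zeta 12.963.
Rounding up: Alpha 3, Beta 10, Gamma 6, Delta 4, Epsilon 4, Zeta 13 (total 40).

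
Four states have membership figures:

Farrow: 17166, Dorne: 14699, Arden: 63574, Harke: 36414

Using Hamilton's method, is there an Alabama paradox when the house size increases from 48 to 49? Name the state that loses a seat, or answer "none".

Dorne

At 48 seats: Farrow 6, Dorne 6, Arden 23, Harke 13.
At 49 seats: Farrow 6, Dorne 5, Arden 24, Harke 14.
Dorne drops from 6 to 5.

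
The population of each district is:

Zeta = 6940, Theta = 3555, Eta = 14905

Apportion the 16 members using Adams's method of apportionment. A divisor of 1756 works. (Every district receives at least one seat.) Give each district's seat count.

Zeta 4, Theta 3, Eta 9

With modified divisor 1756: modified quotas Zeta 3.952, Theta 2.024, Eta 8.488.
Rounding up: Zeta 4, Theta 3, Eta 9 (total 16).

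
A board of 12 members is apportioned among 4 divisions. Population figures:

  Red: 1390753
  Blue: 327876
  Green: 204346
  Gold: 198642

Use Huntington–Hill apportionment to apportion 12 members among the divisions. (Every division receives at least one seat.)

With divisor 174874: modified quotas Red 7.953, Blue 1.875, Green 1.169, Gold 1.136.
Geometric-mean thresholds: Red √(7·8)=7.483, Blue √(1·2)=1.414, Green √(1·2)=1.414, Gold √(1·2)=1.414.
Each quota rounded against its threshold gives Red 8, Blue 2, Green 1, Gold 1 (total 12).

Red 8, Blue 2, Green 1, Gold 1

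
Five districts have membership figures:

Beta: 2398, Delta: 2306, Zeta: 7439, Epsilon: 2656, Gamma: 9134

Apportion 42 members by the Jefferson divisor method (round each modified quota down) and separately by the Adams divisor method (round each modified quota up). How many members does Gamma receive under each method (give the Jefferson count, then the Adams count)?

17 and 16

Jefferson: Beta 4, Delta 4, Zeta 13, Epsilon 4, Gamma 17.
Adams: Beta 4, Delta 4, Zeta 13, Epsilon 5, Gamma 16.
Gamma gets 17 under Jefferson and 16 under Adams.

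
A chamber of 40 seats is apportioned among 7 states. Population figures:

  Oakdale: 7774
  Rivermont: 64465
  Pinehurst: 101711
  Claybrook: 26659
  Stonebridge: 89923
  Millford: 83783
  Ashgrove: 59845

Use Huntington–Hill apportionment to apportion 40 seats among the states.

Oakdale 1; Rivermont 6; Pinehurst 9; Claybrook 2; Stonebridge 8; Millford 8; Ashgrove 6

With divisor 10905: modified quotas Oakdale 0.713, Rivermont 5.912, Pinehurst 9.327, Claybrook 2.445, Stonebridge 8.246, Millford 7.683, Ashgrove 5.488.
Geometric-mean thresholds: Oakdale (min 1), Rivermont √(5·6)=5.477, Pinehurst √(9·10)=9.487, Claybrook √(2·3)=2.449, Stonebridge √(8·9)=8.485, Millford √(7·8)=7.483, Ashgrove √(5·6)=5.477.
Each quota rounded against its threshold gives Oakdale 1, Rivermont 6, Pinehurst 9, Claybrook 2, Stonebridge 8, Millford 8, Ashgrove 6 (total 40).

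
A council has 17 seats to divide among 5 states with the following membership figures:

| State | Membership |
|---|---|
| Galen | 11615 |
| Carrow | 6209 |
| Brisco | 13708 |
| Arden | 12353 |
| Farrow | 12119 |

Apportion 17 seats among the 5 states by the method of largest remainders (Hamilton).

Standard divisor: 56004 ÷ 17 ≈ 3294.353.
Standard quotas: Galen 3.5257, Carrow 1.8847, Brisco 4.1611, Arden 3.7498, Farrow 3.6787.
Lower quotas: Galen 3, Carrow 1, Brisco 4, Arden 3, Farrow 3 (sum 14, leaving 3 seats).
Remainders in descending order: Carrow 0.8847, Arden 0.7498, Farrow 0.6787, Galen 0.5257, Brisco 0.1611.
Largest remainders: Carrow, Arden, Farrow receive the extra seats.

Galen: 3, Carrow: 2, Brisco: 4, Arden: 4, Farrow: 4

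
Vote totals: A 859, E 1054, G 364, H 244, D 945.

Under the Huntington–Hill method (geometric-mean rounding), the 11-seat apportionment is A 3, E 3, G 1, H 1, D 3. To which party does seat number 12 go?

E

Priority for the next seat is population ÷ (√(s·(s+1))).
Priorities: A 247.972, E 304.264, G 257.387, H 172.534, D 272.798.
Highest priority: E.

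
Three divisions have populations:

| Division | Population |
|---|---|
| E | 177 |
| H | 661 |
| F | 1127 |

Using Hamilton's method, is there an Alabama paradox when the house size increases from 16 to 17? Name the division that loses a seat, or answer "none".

E

At 16 seats: E 2, H 5, F 9.
At 17 seats: E 1, H 6, F 10.
E drops from 2 to 1.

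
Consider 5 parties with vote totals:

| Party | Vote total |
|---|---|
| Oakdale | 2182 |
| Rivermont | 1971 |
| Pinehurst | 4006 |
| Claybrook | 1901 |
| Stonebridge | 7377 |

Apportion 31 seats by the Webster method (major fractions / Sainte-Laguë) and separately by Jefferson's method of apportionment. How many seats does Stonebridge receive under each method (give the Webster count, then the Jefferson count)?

13 and 14

Webster: Oakdale 4, Rivermont 4, Pinehurst 7, Claybrook 3, Stonebridge 13.
Jefferson: Oakdale 4, Rivermont 3, Pinehurst 7, Claybrook 3, Stonebridge 14.
Stonebridge gets 13 under Webster and 14 under Jefferson.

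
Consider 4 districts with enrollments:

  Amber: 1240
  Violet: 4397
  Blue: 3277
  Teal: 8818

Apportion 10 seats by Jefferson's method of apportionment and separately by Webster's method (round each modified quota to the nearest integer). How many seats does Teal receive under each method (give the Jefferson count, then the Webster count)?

6 and 5

Jefferson: Amber 0, Violet 2, Blue 2, Teal 6.
Webster: Amber 1, Violet 2, Blue 2, Teal 5.
Teal gets 6 under Jefferson and 5 under Webster.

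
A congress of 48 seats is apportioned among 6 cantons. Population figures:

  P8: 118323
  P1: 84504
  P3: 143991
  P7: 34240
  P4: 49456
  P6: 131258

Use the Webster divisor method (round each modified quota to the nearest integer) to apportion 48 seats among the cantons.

Standard divisor 561772/48 ≈ 11703.583; standard quotas: P8 10.110, P1 7.220, P3 12.303, P7 2.926, P4 4.226, P6 11.215.
Rounding to the nearest integer gives 10, 7, 12, 3, 4, 11 = 47 seats, so the divisor must be adjusted.
With modified divisor 11500: modified quotas P8 10.289, P1 7.348, P3 12.521, P7 2.977, P4 4.301, P6 11.414.
Rounding to the nearest integer: P8 10, P1 7, P3 13, P7 3, P4 4, P6 11 (total 48).

P8 10, P1 7, P3 13, P7 3, P4 4, P6 11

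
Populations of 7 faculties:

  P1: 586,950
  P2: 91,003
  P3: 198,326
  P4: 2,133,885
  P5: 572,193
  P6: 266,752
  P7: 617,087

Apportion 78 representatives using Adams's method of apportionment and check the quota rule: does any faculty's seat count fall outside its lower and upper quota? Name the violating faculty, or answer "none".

P4

Standard quotas: P1 10.251, P2 1.589, P3 3.464, P4 37.267, P5 9.993, P6 4.659, P7 10.777.
Adams allocation: P1 10, P2 2, P3 4, P4 36, P5 10, P6 5, P7 11.
P4 has quota 37.267 (lower 37, upper 38) but receives 36 — outside the quota interval.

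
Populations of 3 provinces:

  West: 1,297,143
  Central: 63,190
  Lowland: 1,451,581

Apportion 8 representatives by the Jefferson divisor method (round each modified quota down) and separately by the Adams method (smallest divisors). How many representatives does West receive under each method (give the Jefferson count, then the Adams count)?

4 and 3

Jefferson: West 4, Central 0, Lowland 4.
Adams: West 3, Central 1, Lowland 4.
West gets 4 under Jefferson and 3 under Adams.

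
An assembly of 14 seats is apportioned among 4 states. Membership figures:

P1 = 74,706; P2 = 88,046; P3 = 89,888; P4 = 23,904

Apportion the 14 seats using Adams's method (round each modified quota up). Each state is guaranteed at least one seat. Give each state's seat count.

P1: 4, P2: 4, P3: 4, P4: 2

Standard divisor 276544/14 ≈ 19753.143; standard quotas: P1 3.782, P2 4.457, P3 4.551, P4 1.210.
Rounding up gives 4, 5, 5, 2 = 16 seats, so the divisor must be adjusted.
With modified divisor 23200: modified quotas P1 3.220, P2 3.795, P3 3.874, P4 1.030.
Rounding up: P1 4, P2 4, P3 4, P4 2 (total 14).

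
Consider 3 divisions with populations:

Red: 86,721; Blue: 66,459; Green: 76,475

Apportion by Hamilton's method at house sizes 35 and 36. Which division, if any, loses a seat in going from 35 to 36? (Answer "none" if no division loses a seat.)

none

At 35 seats: Red 13, Blue 10, Green 12.
At 36 seats: Red 14, Blue 10, Green 12.
No division's allocation decreased.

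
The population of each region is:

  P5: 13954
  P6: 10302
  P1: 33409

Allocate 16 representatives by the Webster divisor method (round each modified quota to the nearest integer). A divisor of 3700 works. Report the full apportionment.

With modified divisor 3700: modified quotas P5 3.771, P6 2.784, P1 9.029.
Rounding to the nearest integer: P5 4, P6 3, P1 9 (total 16).

P5: 4; P6: 3; P1: 9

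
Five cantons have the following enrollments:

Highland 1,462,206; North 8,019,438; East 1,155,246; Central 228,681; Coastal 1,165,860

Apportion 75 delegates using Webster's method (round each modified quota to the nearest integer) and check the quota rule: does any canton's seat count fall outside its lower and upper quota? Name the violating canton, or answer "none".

North

Standard quotas: Highland 9.115, North 49.991, East 7.201, Central 1.426, Coastal 7.268.
Webster allocation: Highland 9, North 51, East 7, Central 1, Coastal 7.
North has quota 49.991 (lower 49, upper 50) but receives 51 — outside the quota interval.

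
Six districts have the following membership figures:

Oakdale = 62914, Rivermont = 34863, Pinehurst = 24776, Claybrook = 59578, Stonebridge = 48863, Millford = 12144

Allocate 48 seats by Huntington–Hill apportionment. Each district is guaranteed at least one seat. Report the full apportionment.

Oakdale 12, Rivermont 7, Pinehurst 5, Claybrook 12, Stonebridge 10, Millford 2

With divisor 5094: modified quotas Oakdale 12.351, Rivermont 6.844, Pinehurst 4.864, Claybrook 11.696, Stonebridge 9.592, Millford 2.384.
Geometric-mean thresholds: Oakdale √(12·13)=12.490, Rivermont √(6·7)=6.481, Pinehurst √(4·5)=4.472, Claybrook √(11·12)=11.489, Stonebridge √(9·10)=9.487, Millford √(2·3)=2.449.
Each quota rounded against its threshold gives Oakdale 12, Rivermont 7, Pinehurst 5, Claybrook 12, Stonebridge 10, Millford 2 (total 48).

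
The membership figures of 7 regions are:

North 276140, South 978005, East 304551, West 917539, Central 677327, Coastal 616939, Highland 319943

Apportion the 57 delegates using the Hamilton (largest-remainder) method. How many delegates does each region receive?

North 4, South 14, East 4, West 13, Central 9, Coastal 9, Highland 4

Total 4090444; standard divisor 4090444/57 ≈ 71762.175.
Standard quotas: North 3.8480, South 13.6284, East 4.2439, West 12.7858, Central 9.4385, Coastal 8.5970, Highland 4.4584.
Lower quotas: North 3, South 13, East 4, West 12, Central 9, Coastal 8, Highland 4 (sum 53, leaving 4 seats).
Remainders in descending order: North 0.8480, West 0.7858, South 0.6284, Coastal 0.5970, Highland 0.4584, Central 0.4385, East 0.2439.
Largest remainders: North, West, South, Coastal receive the extra seats.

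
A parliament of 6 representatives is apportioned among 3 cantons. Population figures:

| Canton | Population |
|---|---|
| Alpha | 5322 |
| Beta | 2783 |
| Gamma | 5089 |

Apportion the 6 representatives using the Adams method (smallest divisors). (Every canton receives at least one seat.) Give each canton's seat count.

Alpha: 2, Beta: 2, Gamma: 2

Standard divisor 13194/6 ≈ 2199; standard quotas: Alpha 2.420, Beta 1.266, Gamma 2.314.
Rounding up gives 3, 2, 3 = 8 seats, so the divisor must be adjusted.
With modified divisor 2700: modified quotas Alpha 1.971, Beta 1.031, Gamma 1.885.
Rounding up: Alpha 2, Beta 2, Gamma 2 (total 6).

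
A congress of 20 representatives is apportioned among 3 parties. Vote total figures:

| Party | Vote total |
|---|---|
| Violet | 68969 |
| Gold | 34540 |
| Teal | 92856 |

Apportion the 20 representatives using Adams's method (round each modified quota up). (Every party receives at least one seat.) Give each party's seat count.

Violet 7; Gold 4; Teal 9

Standard divisor 196365/20 ≈ 9818.25; standard quotas: Violet 7.025, Gold 3.518, Teal 9.457.
Rounding up gives 8, 4, 10 = 22 seats, so the divisor must be adjusted.
With modified divisor 10900: modified quotas Violet 6.327, Gold 3.169, Teal 8.519.
Rounding up: Violet 7, Gold 4, Teal 9 (total 20).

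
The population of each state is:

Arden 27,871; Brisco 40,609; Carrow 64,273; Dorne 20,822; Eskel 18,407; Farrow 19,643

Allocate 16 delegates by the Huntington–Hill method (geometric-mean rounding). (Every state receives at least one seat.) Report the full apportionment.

With divisor 12375: modified quotas Arden 2.252, Brisco 3.282, Carrow 5.194, Dorne 1.683, Eskel 1.487, Farrow 1.587.
Geometric-mean thresholds: Arden √(2·3)=2.449, Brisco √(3·4)=3.464, Carrow √(5·6)=5.477, Dorne √(1·2)=1.414, Eskel √(1·2)=1.414, Farrow √(1·2)=1.414.
Each quota rounded against its threshold gives Arden 2, Brisco 3, Carrow 5, Dorne 2, Eskel 2, Farrow 2 (total 16).

Arden 2, Brisco 3, Carrow 5, Dorne 2, Eskel 2, Farrow 2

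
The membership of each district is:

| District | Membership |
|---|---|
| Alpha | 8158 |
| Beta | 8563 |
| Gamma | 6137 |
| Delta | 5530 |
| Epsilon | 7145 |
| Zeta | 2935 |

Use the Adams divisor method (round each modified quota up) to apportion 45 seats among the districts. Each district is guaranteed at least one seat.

Standard divisor 38468/45 ≈ 854.844; standard quotas: Alpha 9.543, Beta 10.017, Gamma 7.179, Delta 6.469, Epsilon 8.358, Zeta 3.433.
Rounding up gives 10, 11, 8, 7, 9, 4 = 49 seats, so the divisor must be adjusted.
With modified divisor 910: modified quotas Alpha 8.965, Beta 9.410, Gamma 6.744, Delta 6.077, Epsilon 7.852, Zeta 3.225.
Rounding up: Alpha 9, Beta 10, Gamma 7, Delta 7, Epsilon 8, Zeta 4 (total 45).

Alpha 9, Beta 10, Gamma 7, Delta 7, Epsilon 8, Zeta 4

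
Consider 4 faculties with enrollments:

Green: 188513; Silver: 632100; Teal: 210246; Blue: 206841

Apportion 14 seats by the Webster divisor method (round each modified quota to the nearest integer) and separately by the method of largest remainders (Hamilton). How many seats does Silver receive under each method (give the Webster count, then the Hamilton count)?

8 and 7

Webster: Green 2, Silver 8, Teal 2, Blue 2.
Hamilton: Green 2, Silver 7, Teal 3, Blue 2.
Silver gets 8 under Webster and 7 under Hamilton.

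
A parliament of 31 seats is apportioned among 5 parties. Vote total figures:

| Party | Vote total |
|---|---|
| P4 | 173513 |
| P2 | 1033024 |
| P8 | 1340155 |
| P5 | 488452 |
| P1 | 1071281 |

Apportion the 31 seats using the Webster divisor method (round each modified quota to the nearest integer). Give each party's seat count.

P4: 1, P2: 8, P8: 10, P5: 4, P1: 8

Standard divisor 4106425/31 ≈ 132465.323; standard quotas: P4 1.310, P2 7.798, P8 10.117, P5 3.687, P1 8.087.
Rounding to the nearest integer gives P4 1, P2 8, P8 10, P5 4, P1 8 — total 31, matching the house size, so no adjustment is needed.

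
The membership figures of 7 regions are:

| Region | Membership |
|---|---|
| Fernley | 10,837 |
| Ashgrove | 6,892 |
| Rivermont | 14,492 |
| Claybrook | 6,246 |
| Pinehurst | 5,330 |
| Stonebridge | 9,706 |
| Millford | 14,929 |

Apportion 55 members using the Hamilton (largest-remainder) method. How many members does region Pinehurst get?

4

Standard divisor: 68432 ÷ 55 ≈ 1244.218.
Standard quotas: Fernley 8.7099, Ashgrove 5.5392, Rivermont 11.6475, Claybrook 5.0200, Pinehurst 4.2838, Stonebridge 7.8009, Millford 11.9987.
Lower quotas: Fernley 8, Ashgrove 5, Rivermont 11, Claybrook 5, Pinehurst 4, Stonebridge 7, Millford 11 (sum 51, leaving 4 seats).
Remainders in descending order: Millford 0.9987, Stonebridge 0.8009, Fernley 0.7099, Rivermont 0.6475, Ashgrove 0.5392, Pinehurst 0.2838, Claybrook 0.0200.
Largest remainders: Millford, Stonebridge, Fernley, Rivermont receive the extra seats.
Pinehurst receives 4.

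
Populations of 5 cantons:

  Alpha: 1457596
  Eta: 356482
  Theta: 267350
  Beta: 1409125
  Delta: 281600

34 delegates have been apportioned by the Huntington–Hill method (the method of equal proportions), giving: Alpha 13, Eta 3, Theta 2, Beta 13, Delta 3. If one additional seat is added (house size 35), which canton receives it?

Priority for the next seat is population ÷ (√(s·(s+1))).
Priorities: Alpha 108044.204, Eta 102907.489, Theta 109145.180, Beta 104451.294, Delta 81290.918.
Highest priority: Theta.

Theta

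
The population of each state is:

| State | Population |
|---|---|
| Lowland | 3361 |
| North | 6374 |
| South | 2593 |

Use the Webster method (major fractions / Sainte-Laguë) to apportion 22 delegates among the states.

Standard divisor 12328/22 ≈ 560.364; standard quotas: Lowland 5.998, North 11.375, South 4.627.
Rounding to the nearest integer gives Lowland 6, North 11, South 5 — total 22, matching the house size, so no adjustment is needed.

Lowland 6; North 11; South 5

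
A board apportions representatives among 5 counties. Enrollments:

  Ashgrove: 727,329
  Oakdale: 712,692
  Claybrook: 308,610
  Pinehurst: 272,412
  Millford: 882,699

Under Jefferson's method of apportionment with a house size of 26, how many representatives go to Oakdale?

Standard divisor 2903742/26 ≈ 111682.385; standard quotas: Ashgrove 6.512, Oakdale 6.381, Claybrook 2.763, Pinehurst 2.439, Millford 7.904.
Rounding down gives 6, 6, 2, 2, 7 = 23 seats, so the divisor must be adjusted.
With modified divisor 102130: modified quotas Ashgrove 7.122, Oakdale 6.978, Claybrook 3.022, Pinehurst 2.667, Millford 8.643.
Rounding down: Ashgrove 7, Oakdale 6, Claybrook 3, Pinehurst 2, Millford 8 (total 26).
Oakdale receives 6.

6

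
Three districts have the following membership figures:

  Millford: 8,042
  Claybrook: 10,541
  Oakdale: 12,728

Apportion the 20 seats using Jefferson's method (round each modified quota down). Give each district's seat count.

Standard divisor 31311/20 ≈ 1565.55; standard quotas: Millford 5.137, Claybrook 6.733, Oakdale 8.130.
Rounding down gives 5, 6, 8 = 19 seats, so the divisor must be adjusted.
With modified divisor 1500: modified quotas Millford 5.361, Claybrook 7.027, Oakdale 8.485.
Rounding down: Millford 5, Claybrook 7, Oakdale 8 (total 20).

Millford 5; Claybrook 7; Oakdale 8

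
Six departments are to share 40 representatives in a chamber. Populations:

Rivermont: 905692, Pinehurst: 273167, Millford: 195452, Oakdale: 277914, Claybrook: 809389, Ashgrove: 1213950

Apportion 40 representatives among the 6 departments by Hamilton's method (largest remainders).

The standard divisor is 3675564/40 ≈ 91889.1.
Standard quotas: Rivermont 9.8564, Pinehurst 2.9728, Millford 2.1270, Oakdale 3.0245, Claybrook 8.8083, Ashgrove 13.2110.
Lower quotas: Rivermont 9, Pinehurst 2, Millford 2, Oakdale 3, Claybrook 8, Ashgrove 13 (sum 37, leaving 3 seats).
Remainders in descending order: Pinehurst 0.9728, Rivermont 0.8564, Claybrook 0.8083, Ashgrove 0.2110, Millford 0.1270, Oakdale 0.0245.
The surplus seats go to Pinehurst, Rivermont, Claybrook.

Rivermont=10; Pinehurst=3; Millford=2; Oakdale=3; Claybrook=9; Ashgrove=13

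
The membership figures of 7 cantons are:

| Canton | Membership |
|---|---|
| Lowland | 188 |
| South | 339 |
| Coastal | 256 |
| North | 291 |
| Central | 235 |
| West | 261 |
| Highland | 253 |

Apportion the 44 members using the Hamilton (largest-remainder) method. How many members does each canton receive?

The standard divisor is 1823/44 ≈ 41.432.
Standard quotas: Lowland 4.538, South 8.182, Coastal 6.179, North 7.024, Central 5.672, West 6.300, Highland 6.106.
Lower quotas: Lowland 4, South 8, Coastal 6, North 7, Central 5, West 6, Highland 6 (sum 42, leaving 2 seats).
Remainders in descending order: Central 0.672, Lowland 0.538, West 0.300, South 0.182, Coastal 0.179, Highland 0.106, North 0.024.
The surplus seats go to Central, Lowland.

Lowland 5, South 8, Coastal 6, North 7, Central 6, West 6, Highland 6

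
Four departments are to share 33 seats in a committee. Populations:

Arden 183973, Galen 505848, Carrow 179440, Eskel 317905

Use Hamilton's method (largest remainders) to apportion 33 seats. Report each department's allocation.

The standard divisor is 1187166/33 ≈ 35974.727.
Standard quotas: Arden 5.1140, Galen 14.0612, Carrow 4.9879, Eskel 8.8369.
Lower quotas: Arden 5, Galen 14, Carrow 4, Eskel 8 (sum 31, leaving 2 seats).
Remainders in descending order: Carrow 0.9879, Eskel 0.8369, Arden 0.1140, Galen 0.0612.
Largest remainders: Carrow, Eskel receive the extra seats.

Arden 5, Galen 14, Carrow 5, Eskel 9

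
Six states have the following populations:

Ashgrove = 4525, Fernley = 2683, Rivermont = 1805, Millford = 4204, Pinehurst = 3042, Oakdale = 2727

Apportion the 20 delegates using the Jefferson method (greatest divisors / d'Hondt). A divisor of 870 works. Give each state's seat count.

Ashgrove 5, Fernley 3, Rivermont 2, Millford 4, Pinehurst 3, Oakdale 3

With modified divisor 870: modified quotas Ashgrove 5.201, Fernley 3.084, Rivermont 2.075, Millford 4.832, Pinehurst 3.497, Oakdale 3.134.
Rounding down: Ashgrove 5, Fernley 3, Rivermont 2, Millford 4, Pinehurst 3, Oakdale 3 (total 20).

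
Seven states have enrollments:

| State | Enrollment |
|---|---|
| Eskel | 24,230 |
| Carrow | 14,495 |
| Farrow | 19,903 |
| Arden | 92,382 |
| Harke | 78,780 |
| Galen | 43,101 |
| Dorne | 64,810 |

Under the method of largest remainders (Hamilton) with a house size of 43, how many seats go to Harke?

Standard divisor: 337701 ÷ 43 ≈ 7853.512.
Standard quotas: Eskel 3.0852, Carrow 1.8457, Farrow 2.5343, Arden 11.7631, Harke 10.0312, Galen 5.4881, Dorne 8.2524.
Lower quotas: Eskel 3, Carrow 1, Farrow 2, Arden 11, Harke 10, Galen 5, Dorne 8 (sum 40, leaving 3 seats).
Remainders in descending order: Carrow 0.8457, Arden 0.7631, Farrow 0.5343, Galen 0.4881, Dorne 0.2524, Eskel 0.0852, Harke 0.0312.
Largest remainders: Carrow, Arden, Farrow receive the extra seats.
Harke receives 10.

10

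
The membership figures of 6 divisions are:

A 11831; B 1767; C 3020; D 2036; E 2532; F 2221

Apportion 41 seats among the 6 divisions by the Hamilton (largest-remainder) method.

The standard divisor is 23407/41 ≈ 570.902.
Standard quotas: A 20.7233, B 3.0951, C 5.2899, D 3.5663, E 4.4351, F 3.8903.
Lower quotas: A 20, B 3, C 5, D 3, E 4, F 3 (sum 38, leaving 3 seats).
Remainders in descending order: F 0.8903, A 0.7233, D 0.5663, E 0.4351, C 0.2899, B 0.0951.
The surplus seats go to F, A, D.

A=21, B=3, C=5, D=4, E=4, F=4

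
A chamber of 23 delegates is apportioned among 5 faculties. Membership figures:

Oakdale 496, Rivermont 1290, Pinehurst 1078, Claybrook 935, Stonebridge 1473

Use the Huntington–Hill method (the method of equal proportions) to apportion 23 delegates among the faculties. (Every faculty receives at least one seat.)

Oakdale 2, Rivermont 6, Pinehurst 5, Claybrook 4, Stonebridge 6

With divisor 231: modified quotas Oakdale 2.147, Rivermont 5.584, Pinehurst 4.667, Claybrook 4.048, Stonebridge 6.377.
Geometric-mean thresholds: Oakdale √(2·3)=2.449, Rivermont √(5·6)=5.477, Pinehurst √(4·5)=4.472, Claybrook √(4·5)=4.472, Stonebridge √(6·7)=6.481.
Each quota rounded against its threshold gives Oakdale 2, Rivermont 6, Pinehurst 5, Claybrook 4, Stonebridge 6 (total 23).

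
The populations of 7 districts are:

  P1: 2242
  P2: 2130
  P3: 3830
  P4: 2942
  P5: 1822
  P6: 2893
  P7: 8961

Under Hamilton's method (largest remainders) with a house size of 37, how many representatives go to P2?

Standard divisor: 24820 ÷ 37 ≈ 670.811.
Standard quotas: P1 3.3422, P2 3.1753, P3 5.7095, P4 4.3857, P5 2.7161, P6 4.3127, P7 13.3585.
Lower quotas: P1 3, P2 3, P3 5, P4 4, P5 2, P6 4, P7 13 (sum 34, leaving 3 seats).
Remainders in descending order: P5 0.7161, P3 0.7095, P4 0.3857, P7 0.3585, P1 0.3422, P6 0.3127, P2 0.1753.
Largest remainders: P5, P3, P4 receive the extra seats.
P2 receives 3.

3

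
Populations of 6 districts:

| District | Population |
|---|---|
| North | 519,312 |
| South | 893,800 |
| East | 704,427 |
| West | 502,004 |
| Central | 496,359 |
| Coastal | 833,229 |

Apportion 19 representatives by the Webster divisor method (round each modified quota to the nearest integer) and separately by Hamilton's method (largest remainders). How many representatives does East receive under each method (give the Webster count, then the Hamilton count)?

4 and 3

Webster: North 3, South 4, East 4, West 2, Central 2, Coastal 4.
Hamilton: North 3, South 4, East 3, West 3, Central 2, Coastal 4.
East gets 4 under Webster and 3 under Hamilton.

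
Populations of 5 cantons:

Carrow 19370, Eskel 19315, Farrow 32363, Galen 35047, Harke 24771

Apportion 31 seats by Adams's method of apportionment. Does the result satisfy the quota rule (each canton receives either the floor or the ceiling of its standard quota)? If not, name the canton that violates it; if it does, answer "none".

none

Standard quotas: Carrow 4.588, Eskel 4.575, Farrow 7.666, Galen 8.302, Harke 5.868.
Adams allocation: Carrow 5, Eskel 5, Farrow 7, Galen 8, Harke 6.
Every allocation lies between the lower and upper quota.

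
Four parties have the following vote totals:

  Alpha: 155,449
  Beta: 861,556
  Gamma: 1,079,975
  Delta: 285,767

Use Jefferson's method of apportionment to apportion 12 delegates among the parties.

Standard divisor 2382747/12 ≈ 198562.25; standard quotas: Alpha 0.783, Beta 4.339, Gamma 5.439, Delta 1.439.
Rounding down gives 0, 4, 5, 1 = 10 seats, so the divisor must be adjusted.
With modified divisor 163900: modified quotas Alpha 0.948, Beta 5.257, Gamma 6.589, Delta 1.744.
Rounding down: Alpha 0, Beta 5, Gamma 6, Delta 1 (total 12).

Alpha: 0; Beta: 5; Gamma: 6; Delta: 1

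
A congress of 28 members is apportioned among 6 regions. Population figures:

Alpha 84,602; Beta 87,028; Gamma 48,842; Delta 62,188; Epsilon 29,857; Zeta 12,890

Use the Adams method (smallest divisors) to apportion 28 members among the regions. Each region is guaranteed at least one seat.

Alpha 7; Beta 7; Gamma 4; Delta 5; Epsilon 3; Zeta 2

Standard divisor 325407/28 ≈ 11621.679; standard quotas: Alpha 7.280, Beta 7.488, Gamma 4.203, Delta 5.351, Epsilon 2.569, Zeta 1.109.
Rounding up gives 8, 8, 5, 6, 3, 2 = 32 seats, so the divisor must be adjusted.
With modified divisor 12573.3: modified quotas Alpha 6.729, Beta 6.922, Gamma 3.885, Delta 4.946, Epsilon 2.375, Zeta 1.025.
Rounding up: Alpha 7, Beta 7, Gamma 4, Delta 5, Epsilon 3, Zeta 2 (total 28).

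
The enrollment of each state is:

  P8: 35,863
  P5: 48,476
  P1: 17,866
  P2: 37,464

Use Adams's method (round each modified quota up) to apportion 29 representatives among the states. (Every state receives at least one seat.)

Standard divisor 139669/29 ≈ 4816.172; standard quotas: P8 7.446, P5 10.065, P1 3.710, P2 7.779.
Rounding up gives 8, 11, 4, 8 = 31 seats, so the divisor must be adjusted.
With modified divisor 5200: modified quotas P8 6.897, P5 9.322, P1 3.436, P2 7.205.
Rounding up: P8 7, P5 10, P1 4, P2 8 (total 29).

P8 7, P5 10, P1 4, P2 8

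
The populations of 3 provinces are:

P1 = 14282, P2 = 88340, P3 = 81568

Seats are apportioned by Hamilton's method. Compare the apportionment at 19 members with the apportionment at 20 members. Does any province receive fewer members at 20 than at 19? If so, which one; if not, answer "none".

At 19 seats: P1 2, P2 9, P3 8.
At 20 seats: P1 1, P2 10, P3 9.
P1 drops from 2 to 1.

P1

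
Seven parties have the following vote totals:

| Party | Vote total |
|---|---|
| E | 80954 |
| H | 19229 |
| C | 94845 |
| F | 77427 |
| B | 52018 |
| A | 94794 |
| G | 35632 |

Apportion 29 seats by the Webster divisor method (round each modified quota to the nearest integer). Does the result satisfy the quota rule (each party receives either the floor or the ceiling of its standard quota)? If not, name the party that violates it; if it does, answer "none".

none

Standard quotas: E 5.161, H 1.226, C 6.046, F 4.936, B 3.316, A 6.043, G 2.272.
Webster allocation: E 5, H 1, C 6, F 5, B 4, A 6, G 2.
Every allocation lies between the lower and upper quota.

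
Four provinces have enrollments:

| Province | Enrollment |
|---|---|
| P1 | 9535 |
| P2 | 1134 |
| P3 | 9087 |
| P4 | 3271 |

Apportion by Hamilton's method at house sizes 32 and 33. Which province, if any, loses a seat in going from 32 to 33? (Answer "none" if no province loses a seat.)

At 32 seats: P1 13, P2 2, P3 13, P4 4.
At 33 seats: P1 14, P2 1, P3 13, P4 5.
P2 drops from 2 to 1.

P2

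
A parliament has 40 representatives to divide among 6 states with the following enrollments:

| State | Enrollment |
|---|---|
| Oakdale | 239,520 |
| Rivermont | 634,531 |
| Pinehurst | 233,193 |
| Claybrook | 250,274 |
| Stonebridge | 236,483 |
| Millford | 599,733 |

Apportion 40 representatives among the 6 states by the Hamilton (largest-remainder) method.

Total 2193734; standard divisor 2193734/40 ≈ 54843.35.
Standard quotas: Oakdale 4.3673, Rivermont 11.5699, Pinehurst 4.2520, Claybrook 4.5634, Stonebridge 4.3120, Millford 10.9354.
Lower quotas: Oakdale 4, Rivermont 11, Pinehurst 4, Claybrook 4, Stonebridge 4, Millford 10 (sum 37, leaving 3 seats).
Remainders in descending order: Millford 0.9354, Rivermont 0.5699, Claybrook 0.5634, Oakdale 0.3673, Stonebridge 0.3120, Pinehurst 0.2520.
Largest remainders: Millford, Rivermont, Claybrook receive the extra seats.

Oakdale 4, Rivermont 12, Pinehurst 4, Claybrook 5, Stonebridge 4, Millford 11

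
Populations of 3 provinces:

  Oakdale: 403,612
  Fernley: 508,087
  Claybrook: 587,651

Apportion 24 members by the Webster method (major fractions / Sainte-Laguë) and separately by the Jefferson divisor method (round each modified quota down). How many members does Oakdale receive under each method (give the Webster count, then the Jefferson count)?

Webster: Oakdale 7, Fernley 8, Claybrook 9.
Jefferson: Oakdale 6, Fernley 8, Claybrook 10.
Oakdale gets 7 under Webster and 6 under Jefferson.

7 and 6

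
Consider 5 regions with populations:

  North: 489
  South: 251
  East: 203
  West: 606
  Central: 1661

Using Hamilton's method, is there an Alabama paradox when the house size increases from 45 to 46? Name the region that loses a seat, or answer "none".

At 45 seats: North 7, South 4, East 3, West 8, Central 23.
At 46 seats: North 7, South 3, East 3, West 9, Central 24.
South drops from 4 to 3.

South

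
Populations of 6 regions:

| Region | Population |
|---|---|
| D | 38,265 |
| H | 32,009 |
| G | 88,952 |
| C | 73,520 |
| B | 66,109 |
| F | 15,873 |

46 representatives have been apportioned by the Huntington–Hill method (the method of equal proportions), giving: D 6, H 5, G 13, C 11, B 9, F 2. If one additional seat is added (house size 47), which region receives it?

Priority for the next seat is population ÷ (√(s·(s+1))).
Priorities: D 5904.418, H 5844.017, G 6593.561, C 6399.095, B 6968.500, F 6480.125.
Highest priority: B.

B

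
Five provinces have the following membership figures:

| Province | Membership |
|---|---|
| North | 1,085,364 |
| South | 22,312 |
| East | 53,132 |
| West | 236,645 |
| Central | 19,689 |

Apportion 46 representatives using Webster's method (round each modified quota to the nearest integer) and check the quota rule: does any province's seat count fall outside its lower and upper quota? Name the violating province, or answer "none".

Standard quotas: North 35.231, South 0.724, East 1.725, West 7.681, Central 0.639.
Webster allocation: North 34, South 1, East 2, West 8, Central 1.
North has quota 35.231 (lower 35, upper 36) but receives 34 — outside the quota interval.

North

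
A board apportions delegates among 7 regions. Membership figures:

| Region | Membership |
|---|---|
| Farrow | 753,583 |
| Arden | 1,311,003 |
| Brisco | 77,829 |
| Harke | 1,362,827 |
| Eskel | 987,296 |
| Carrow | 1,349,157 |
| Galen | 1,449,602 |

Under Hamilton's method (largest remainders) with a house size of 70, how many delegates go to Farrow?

Standard divisor: 7291297 ÷ 70 ≈ 104161.386.
Standard quotas: Farrow 7.2348, Arden 12.5863, Brisco 0.7472, Harke 13.0838, Eskel 9.4785, Carrow 12.9526, Galen 13.9169.
Lower quotas: Farrow 7, Arden 12, Brisco 0, Harke 13, Eskel 9, Carrow 12, Galen 13 (sum 66, leaving 4 seats).
Remainders in descending order: Carrow 0.9526, Galen 0.9169, Brisco 0.7472, Arden 0.5863, Eskel 0.4785, Farrow 0.2348, Harke 0.0838.
The surplus seats go to Carrow, Galen, Brisco, Arden.
Farrow receives 7.

7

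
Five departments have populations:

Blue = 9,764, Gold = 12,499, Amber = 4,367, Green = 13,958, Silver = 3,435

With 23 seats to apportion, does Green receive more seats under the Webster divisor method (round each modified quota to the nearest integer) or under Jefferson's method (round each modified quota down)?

Jefferson

Webster: Blue 5, Gold 7, Amber 2, Green 7, Silver 2.
Jefferson: Blue 5, Gold 7, Amber 2, Green 8, Silver 1.
Green gets 7 under Webster and 8 under Jefferson.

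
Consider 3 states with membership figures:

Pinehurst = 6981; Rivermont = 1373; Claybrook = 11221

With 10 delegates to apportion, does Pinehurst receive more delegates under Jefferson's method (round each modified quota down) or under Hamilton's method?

Jefferson

Jefferson: Pinehurst 4, Rivermont 0, Claybrook 6.
Hamilton: Pinehurst 3, Rivermont 1, Claybrook 6.
Pinehurst gets 4 under Jefferson and 3 under Hamilton.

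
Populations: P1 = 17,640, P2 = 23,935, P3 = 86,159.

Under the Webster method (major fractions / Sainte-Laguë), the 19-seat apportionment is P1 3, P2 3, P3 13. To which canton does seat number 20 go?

P2

Priority for the next seat is population ÷ (current seats + 0.5).
Priorities: P1 5040.000, P2 6838.571, P3 6382.148.
Highest priority: P2.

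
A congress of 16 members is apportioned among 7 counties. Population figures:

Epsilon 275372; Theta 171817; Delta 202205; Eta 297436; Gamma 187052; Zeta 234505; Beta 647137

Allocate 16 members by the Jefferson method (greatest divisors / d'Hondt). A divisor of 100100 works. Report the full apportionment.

With modified divisor 100100: modified quotas Epsilon 2.751, Theta 1.716, Delta 2.020, Eta 2.971, Gamma 1.869, Zeta 2.343, Beta 6.465.
Rounding down: Epsilon 2, Theta 1, Delta 2, Eta 2, Gamma 1, Zeta 2, Beta 6 (total 16).

Epsilon 2, Theta 1, Delta 2, Eta 2, Gamma 1, Zeta 2, Beta 6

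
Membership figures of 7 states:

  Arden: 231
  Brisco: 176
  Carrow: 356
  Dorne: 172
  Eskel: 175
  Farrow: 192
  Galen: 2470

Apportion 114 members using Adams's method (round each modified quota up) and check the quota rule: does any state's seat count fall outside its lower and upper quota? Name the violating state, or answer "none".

Standard quotas: Arden 6.981, Brisco 5.319, Carrow 10.759, Dorne 5.198, Eskel 5.289, Farrow 5.803, Galen 74.650.
Adams allocation: Arden 7, Brisco 6, Carrow 11, Dorne 6, Eskel 6, Farrow 6, Galen 72.
Galen has quota 74.650 (lower 74, upper 75) but receives 72 — outside the quota interval.

Galen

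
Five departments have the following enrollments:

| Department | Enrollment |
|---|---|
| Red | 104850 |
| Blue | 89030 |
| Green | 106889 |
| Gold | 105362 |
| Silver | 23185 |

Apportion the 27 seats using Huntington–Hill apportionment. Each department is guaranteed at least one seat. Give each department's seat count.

Red 6; Blue 5; Green 7; Gold 7; Silver 2

With divisor 16256: modified quotas Red 6.450, Blue 5.477, Green 6.575, Gold 6.481, Silver 1.426.
Geometric-mean thresholds: Red √(6·7)=6.481, Blue √(5·6)=5.477, Green √(6·7)=6.481, Gold √(6·7)=6.481, Silver √(1·2)=1.414.
Each quota rounded against its threshold gives Red 6, Blue 5, Green 7, Gold 7, Silver 2 (total 27).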